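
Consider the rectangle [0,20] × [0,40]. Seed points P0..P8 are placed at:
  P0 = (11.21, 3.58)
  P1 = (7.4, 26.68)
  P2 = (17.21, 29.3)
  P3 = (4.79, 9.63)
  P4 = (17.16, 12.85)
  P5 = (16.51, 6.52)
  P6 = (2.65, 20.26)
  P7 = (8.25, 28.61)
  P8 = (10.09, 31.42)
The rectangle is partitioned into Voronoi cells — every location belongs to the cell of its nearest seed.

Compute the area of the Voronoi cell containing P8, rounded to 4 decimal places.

1. box [0,20]×[0,40]: [(0, 0) (20, 0) (20, 40) (0, 40)]
2. ⊥bis P8·P0 via (10.65,17.5): [(0, 17.0716) (20, 17.8761) (20, 40) (0, 40)]  |A|=450.523
3. ⊥bis P8·P1 via (8.745,29.05): [(0, 34.0129) (20, 22.6627) (20, 40) (0, 40)]  |A|=233.2445
4. ⊥bis P8·P2 via (13.65,30.36): [(0, 34.0129) (12.6073, 26.8581) (16.5203, 40) (0, 40)]  |A|=146.295
5. ⊥bis P8·P3 via (7.44,20.525): [(0, 34.0129) (12.6073, 26.8581) (16.5203, 40) (0, 40)]  |A|=146.295
6. ⊥bis P8·P4 via (13.625,22.135): [(0, 34.0129) (12.6073, 26.8581) (16.5203, 40) (0, 40)]  |A|=146.295
7. ⊥bis P8·P5 via (13.3,18.97): [(0, 34.0129) (12.6073, 26.8581) (16.5203, 40) (0, 40)]  |A|=146.295
8. ⊥bis P8·P6 via (6.37,25.84): [(0, 34.0129) (12.6073, 26.8581) (16.5203, 40) (0, 40)]  |A|=146.295
9. ⊥bis P8·P7 via (9.17,30.015): [(0, 36.0196) (12.8331, 27.6164) (16.5203, 40) (0, 40)]  |A|=127.8313
10. canonical 4-gon: [(0, 36.0196) (12.8331, 27.6164) (16.5203, 40) (0, 40)]
11. shoelace: 127.8313

Area of P8's cell: 127.8313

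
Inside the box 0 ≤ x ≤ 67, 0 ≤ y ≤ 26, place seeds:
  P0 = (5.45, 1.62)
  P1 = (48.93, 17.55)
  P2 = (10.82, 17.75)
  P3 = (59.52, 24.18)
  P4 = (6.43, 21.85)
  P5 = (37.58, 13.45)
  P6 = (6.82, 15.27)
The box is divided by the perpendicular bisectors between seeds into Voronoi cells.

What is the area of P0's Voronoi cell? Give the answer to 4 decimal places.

Area of P0's cell: 175.0482

1. box [0,67]×[0,26]: [(0, 0) (67, 0) (67, 26) (0, 26)]
2. ⊥bis P0·P1 via (27.19,9.585): [(0, 0) (30.7017, 0) (21.1759, 26) (0, 26)]  |A|=674.4095
3. ⊥bis P0·P2 via (8.135,9.685): [(0, 12.3933) (0, 0) (30.7017, 0) (29.7954, 2.4738)]  |A|=222.6069
4. ⊥bis P0·P3 via (32.485,12.9): [(0, 12.3933) (0, 0) (30.7017, 0) (29.7954, 2.4738)]  |A|=222.6069
5. ⊥bis P0·P4 via (5.94,11.735): [(1.3026, 11.9597) (0, 12.0228) (0, 0) (30.7017, 0) (29.7954, 2.4738)]  |A|=222.3656
6. ⊥bis P0·P5 via (21.515,7.535): [(22.482, 4.9086) (1.3026, 11.9597) (0, 12.0228) (0, 0) (24.2893, 0)]  |A|=198.6851
7. ⊥bis P0·P6 via (6.135,8.445): [(22.482, 4.9086) (14.3303, 7.6225) (0, 9.0607) (0, 0) (24.2893, 0)]  |A|=175.0482
8. canonical 5-gon: [(22.482, 4.9086) (14.3303, 7.6225) (0, 9.0607) (0, 0) (24.2893, 0)]
9. shoelace: 175.0482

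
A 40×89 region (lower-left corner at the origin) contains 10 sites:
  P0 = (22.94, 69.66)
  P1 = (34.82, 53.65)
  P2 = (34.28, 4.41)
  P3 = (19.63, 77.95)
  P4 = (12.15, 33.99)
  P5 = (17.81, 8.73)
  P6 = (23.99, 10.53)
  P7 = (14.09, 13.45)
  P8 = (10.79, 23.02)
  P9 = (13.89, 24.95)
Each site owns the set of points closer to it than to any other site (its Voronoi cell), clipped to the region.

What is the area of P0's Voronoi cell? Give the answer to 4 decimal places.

Area of P0's cell: 592.2138

1. box [0,40]×[0,89]: [(0, 0) (40, 0) (40, 89) (0, 89)]
2. ⊥bis P0·P1 via (28.88,61.655): [(0, 40.225) (40, 69.9064) (40, 89) (0, 89)]  |A|=1357.3713
3. ⊥bis P0·P2 via (28.61,37.035): [(0, 40.225) (40, 69.9064) (40, 89) (0, 89)]  |A|=1357.3713
4. ⊥bis P0·P3 via (21.285,73.805): [(0, 65.3064) (0, 40.225) (40, 69.9064) (40, 81.2775)]  |A|=729.0485
5. ⊥bis P0·P4 via (17.545,51.825): [(0, 65.3064) (0, 57.1323) (16.1865, 52.2359) (40, 69.9064) (40, 81.2775)]  |A|=592.2138
6. ⊥bis P0·P5 via (20.375,39.195): [(0, 65.3064) (0, 57.1323) (16.1865, 52.2359) (40, 69.9064) (40, 81.2775)]  |A|=592.2138
7. ⊥bis P0·P6 via (23.465,40.095): [(0, 65.3064) (0, 57.1323) (16.1865, 52.2359) (40, 69.9064) (40, 81.2775)]  |A|=592.2138
8. ⊥bis P0·P7 via (18.515,41.555): [(0, 65.3064) (0, 57.1323) (16.1865, 52.2359) (40, 69.9064) (40, 81.2775)]  |A|=592.2138
9. ⊥bis P0·P8 via (16.865,46.34): [(0, 65.3064) (0, 57.1323) (16.1865, 52.2359) (40, 69.9064) (40, 81.2775)]  |A|=592.2138
10. ⊥bis P0·P9 via (18.415,47.305): [(0, 65.3064) (0, 57.1323) (16.1865, 52.2359) (40, 69.9064) (40, 81.2775)]  |A|=592.2138
11. canonical 5-gon: [(0, 65.3064) (0, 57.1323) (16.1865, 52.2359) (40, 69.9064) (40, 81.2775)]
12. shoelace: 592.2138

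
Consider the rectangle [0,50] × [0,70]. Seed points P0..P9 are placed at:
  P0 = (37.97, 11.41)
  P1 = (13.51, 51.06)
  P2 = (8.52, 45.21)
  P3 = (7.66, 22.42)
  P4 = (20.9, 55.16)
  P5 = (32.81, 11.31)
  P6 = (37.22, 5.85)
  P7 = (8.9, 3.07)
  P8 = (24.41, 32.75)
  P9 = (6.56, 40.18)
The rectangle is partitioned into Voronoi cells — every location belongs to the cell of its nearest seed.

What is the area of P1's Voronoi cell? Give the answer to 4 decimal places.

1. box [0,50]×[0,70]: [(0, 0) (50, 0) (50, 70) (0, 70)]
2. ⊥bis P1·P0 via (25.74,31.235): [(0, 15.356) (50, 46.2009) (50, 70) (0, 70)]  |A|=1961.0752
3. ⊥bis P1·P2 via (11.015,48.135): [(0, 57.5307) (28.6924, 33.0563) (50, 46.2009) (50, 70) (0, 70)]  |A|=1356.0292
4. ⊥bis P1·P3 via (10.585,36.74): [(0, 57.5307) (28.6924, 33.0563) (50, 46.2009) (50, 70) (0, 70)]  |A|=1356.0292
5. ⊥bis P1·P4 via (17.205,53.11): [(0, 57.5307) (28.006, 33.6418) (7.8344, 70) (0, 70)]  |A|=317.0295
6. ⊥bis P1·P5 via (23.16,31.185): [(0, 57.5307) (28.006, 33.6418) (7.8344, 70) (0, 70)]  |A|=317.0295
7. ⊥bis P1·P6 via (25.365,28.455): [(0, 57.5307) (28.006, 33.6418) (7.8344, 70) (0, 70)]  |A|=317.0295
8. ⊥bis P1·P7 via (11.205,27.065): [(0, 57.5307) (28.006, 33.6418) (7.8344, 70) (0, 70)]  |A|=317.0295
9. ⊥bis P1·P8 via (18.96,41.905): [(0, 57.5307) (18.5823, 41.6802) (22.3139, 43.9016) (7.8344, 70) (0, 70)]  |A|=291.5647
10. ⊥bis P1·P9 via (10.035,45.62): [(0, 57.5307) (18.5823, 41.6802) (22.3139, 43.9016) (7.8344, 70) (0, 70)]  |A|=291.5647
11. canonical 5-gon: [(0, 57.5307) (18.5823, 41.6802) (22.3139, 43.9016) (7.8344, 70) (0, 70)]
12. shoelace: 291.5647

Area of P1's cell: 291.5647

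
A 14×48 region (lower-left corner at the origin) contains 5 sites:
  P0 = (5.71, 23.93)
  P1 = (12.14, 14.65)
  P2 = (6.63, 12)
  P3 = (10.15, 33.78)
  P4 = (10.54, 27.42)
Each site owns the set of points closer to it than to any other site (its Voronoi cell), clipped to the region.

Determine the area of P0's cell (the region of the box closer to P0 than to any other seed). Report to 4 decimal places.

Area of P0's cell: 110.1245

1. box [0,14]×[0,48]: [(0, 0) (14, 0) (14, 48) (0, 48)]
2. ⊥bis P0·P1 via (8.925,19.29): [(0, 13.106) (14, 22.8064) (14, 48) (0, 48)]  |A|=420.6133
3. ⊥bis P0·P2 via (6.17,17.965): [(0, 17.4892) (7.1183, 18.0381) (14, 22.8064) (14, 48) (0, 48)]  |A|=405.0129
4. ⊥bis P0·P3 via (7.93,28.855): [(0, 32.4295) (0, 17.4892) (7.1183, 18.0381) (14, 22.8064) (14, 26.1189)]  |A|=142.8518
5. ⊥bis P0·P4 via (8.125,25.675): [(4.8115, 30.2607) (0, 32.4295) (0, 17.4892) (7.1183, 18.0381) (11.4663, 21.0508)]  |A|=110.1245
6. canonical 5-gon: [(4.8115, 30.2607) (0, 32.4295) (0, 17.4892) (7.1183, 18.0381) (11.4663, 21.0508)]
7. shoelace: 110.1245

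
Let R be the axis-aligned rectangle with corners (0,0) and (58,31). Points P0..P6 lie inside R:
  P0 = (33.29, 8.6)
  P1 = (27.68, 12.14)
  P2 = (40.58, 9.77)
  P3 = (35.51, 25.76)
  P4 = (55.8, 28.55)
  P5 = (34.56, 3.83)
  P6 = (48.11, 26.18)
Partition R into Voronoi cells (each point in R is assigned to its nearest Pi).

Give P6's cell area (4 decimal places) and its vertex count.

Area of P6's cell: 171.3303 (4 vertices)

1. box [0,58]×[0,31]: [(0, 0) (58, 0) (58, 31) (0, 31)]
2. ⊥bis P6·P0 via (40.7,17.39): [(58, 2.806) (58, 31) (24.5553, 31)]  |A|=471.4686
3. ⊥bis P6·P1 via (37.895,19.16): [(36.9236, 20.5735) (58, 2.806) (58, 31) (29.7583, 31)]  |A|=444.3446
4. ⊥bis P6·P2 via (44.345,17.975): [(36.1137, 21.7521) (58, 11.7092) (58, 31) (29.7583, 31)]  |A|=341.6914
5. ⊥bis P6·P3 via (41.81,25.97): [(42.0413, 19.0321) (58, 11.7092) (58, 31) (41.6423, 31)]  |A|=251.812
6. ⊥bis P6·P4 via (51.955,27.365): [(42.0413, 19.0321) (56.5791, 12.3612) (50.8347, 31) (41.6423, 31)]  |A|=171.3303
7. ⊥bis P6·P5 via (41.335,15.005): [(42.0413, 19.0321) (56.5791, 12.3612) (50.8347, 31) (41.6423, 31)]  |A|=171.3303
8. canonical 4-gon: [(42.0413, 19.0321) (56.5791, 12.3612) (50.8347, 31) (41.6423, 31)]
9. shoelace: 171.3303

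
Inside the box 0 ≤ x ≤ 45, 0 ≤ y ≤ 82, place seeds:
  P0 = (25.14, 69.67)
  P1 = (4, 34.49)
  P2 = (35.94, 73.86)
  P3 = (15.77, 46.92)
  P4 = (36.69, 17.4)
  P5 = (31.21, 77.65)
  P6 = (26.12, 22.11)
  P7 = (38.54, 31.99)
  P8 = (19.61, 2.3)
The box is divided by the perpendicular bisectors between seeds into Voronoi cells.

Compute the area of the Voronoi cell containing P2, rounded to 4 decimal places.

Area of P2's cell: 309.3923

1. box [0,45]×[0,82]: [(0, 0) (45, 0) (45, 82) (0, 82)]
2. ⊥bis P2·P0 via (30.54,71.765): [(45, 34.4934) (45, 82) (26.5692, 82)]  |A|=437.7923
3. ⊥bis P2·P1 via (19.97,54.175): [(45, 34.4934) (45, 82) (26.5692, 82)]  |A|=437.7923
4. ⊥bis P2·P3 via (25.855,60.39): [(38.6777, 50.7897) (45, 46.0561) (45, 82) (26.5692, 82)]  |A|=401.2406
5. ⊥bis P2·P4 via (36.315,45.63): [(38.6777, 50.7897) (45, 46.0561) (45, 82) (26.5692, 82)]  |A|=401.2406
6. ⊥bis P2·P5 via (33.575,75.755): [(30.4871, 71.9013) (38.6777, 50.7897) (45, 46.0561) (45, 82) (38.5789, 82)]  |A|=340.5991
7. ⊥bis P2·P6 via (31.03,47.985): [(30.4871, 71.9013) (38.6777, 50.7897) (45, 46.0561) (45, 82) (38.5789, 82)]  |A|=340.5991
8. ⊥bis P2·P7 via (37.24,52.925): [(30.4871, 71.9013) (37.8349, 52.9619) (45, 53.4069) (45, 82) (38.5789, 82)]  |A|=309.3923
9. ⊥bis P2·P8 via (27.775,38.08): [(30.4871, 71.9013) (37.8349, 52.9619) (45, 53.4069) (45, 82) (38.5789, 82)]  |A|=309.3923
10. canonical 5-gon: [(30.4871, 71.9013) (37.8349, 52.9619) (45, 53.4069) (45, 82) (38.5789, 82)]
11. shoelace: 309.3923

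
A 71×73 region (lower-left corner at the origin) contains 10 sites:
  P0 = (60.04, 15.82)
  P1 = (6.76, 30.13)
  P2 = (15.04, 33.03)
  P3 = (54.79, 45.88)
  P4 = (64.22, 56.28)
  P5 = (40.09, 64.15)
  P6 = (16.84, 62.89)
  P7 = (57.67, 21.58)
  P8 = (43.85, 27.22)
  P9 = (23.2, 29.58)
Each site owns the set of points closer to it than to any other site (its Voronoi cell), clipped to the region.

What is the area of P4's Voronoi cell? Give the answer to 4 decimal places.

Area of P4's cell: 422.6085

1. box [0,71]×[0,73]: [(0, 0) (71, 0) (71, 73) (0, 73)]
2. ⊥bis P4·P0 via (62.13,36.05): [(0, 42.4688) (71, 35.1336) (71, 73) (0, 73)]  |A|=2428.1151
3. ⊥bis P4·P1 via (35.49,43.205): [(37.5926, 38.585) (71, 35.1336) (71, 73) (21.9303, 73)]  |A|=1476.8757
4. ⊥bis P4·P2 via (39.63,44.655): [(42.7516, 38.052) (71, 35.1336) (71, 73) (26.2298, 73)]  |A|=1317.1465
5. ⊥bis P4·P3 via (59.505,51.08): [(71, 40.6571) (71, 73) (35.3302, 73)]  |A|=576.8312
6. ⊥bis P4·P5 via (52.155,60.215): [(51.5331, 58.3083) (71, 40.6571) (71, 73) (56.3248, 73)]  |A|=422.6085
7. ⊥bis P4·P6 via (40.53,59.585): [(51.5331, 58.3083) (71, 40.6571) (71, 73) (56.3248, 73)]  |A|=422.6085
8. ⊥bis P4·P7 via (60.945,38.93): [(51.5331, 58.3083) (71, 40.6571) (71, 73) (56.3248, 73)]  |A|=422.6085
9. ⊥bis P4·P8 via (54.035,41.75): [(51.5331, 58.3083) (71, 40.6571) (71, 73) (56.3248, 73)]  |A|=422.6085
10. ⊥bis P4·P9 via (43.71,42.93): [(51.5331, 58.3083) (71, 40.6571) (71, 73) (56.3248, 73)]  |A|=422.6085
11. canonical 4-gon: [(51.5331, 58.3083) (71, 40.6571) (71, 73) (56.3248, 73)]
12. shoelace: 422.6085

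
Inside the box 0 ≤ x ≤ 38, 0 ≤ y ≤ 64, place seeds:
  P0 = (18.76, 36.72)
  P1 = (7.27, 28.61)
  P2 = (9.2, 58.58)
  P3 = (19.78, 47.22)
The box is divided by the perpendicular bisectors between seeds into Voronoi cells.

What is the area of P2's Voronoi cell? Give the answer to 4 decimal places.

Area of P2's cell: 313.5689

1. box [0,38]×[0,64]: [(0, 0) (38, 0) (38, 64) (0, 64)]
2. ⊥bis P2·P0 via (13.98,47.65): [(0, 41.5361) (38, 58.1546) (38, 64) (0, 64)]  |A|=537.8752
3. ⊥bis P2·P1 via (8.235,43.595): [(0, 44.1253) (5.1605, 43.793) (38, 58.1546) (38, 64) (0, 64)]  |A|=531.1945
4. ⊥bis P2·P3 via (14.49,52.9): [(0, 44.1253) (4.7406, 43.82) (26.4083, 64) (0, 64)]  |A|=313.5689
5. canonical 4-gon: [(0, 44.1253) (4.7406, 43.82) (26.4083, 64) (0, 64)]
6. shoelace: 313.5689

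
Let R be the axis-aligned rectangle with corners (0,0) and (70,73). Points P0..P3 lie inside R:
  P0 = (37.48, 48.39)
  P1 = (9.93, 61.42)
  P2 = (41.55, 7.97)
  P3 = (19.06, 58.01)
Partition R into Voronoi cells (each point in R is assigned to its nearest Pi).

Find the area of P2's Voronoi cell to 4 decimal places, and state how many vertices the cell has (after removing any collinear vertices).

1. box [0,70]×[0,73]: [(0, 0) (70, 0) (70, 73) (0, 73)]
2. ⊥bis P2·P0 via (39.515,28.18): [(0, 24.2011) (0, 0) (70, 0) (70, 31.2496)]  |A|=1940.7761
3. ⊥bis P2·P1 via (25.74,34.695): [(9.6426, 25.1721) (0, 19.4677) (0, 0) (70, 0) (70, 31.2496)]  |A|=1917.9549
4. ⊥bis P2·P3 via (30.305,32.99): [(13.8536, 25.5961) (0, 19.3697) (0, 0) (70, 0) (70, 31.2496)]  |A|=1907.3097
5. canonical 5-gon: [(13.8536, 25.5961) (0, 19.3697) (0, 0) (70, 0) (70, 31.2496)]
6. shoelace: 1907.3097

Area of P2's cell: 1907.3097 (5 vertices)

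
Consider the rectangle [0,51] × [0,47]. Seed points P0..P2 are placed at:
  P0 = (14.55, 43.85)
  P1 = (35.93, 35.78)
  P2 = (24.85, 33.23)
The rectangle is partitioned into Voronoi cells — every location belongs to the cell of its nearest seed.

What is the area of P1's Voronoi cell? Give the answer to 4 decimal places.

Area of P1's cell: 849.4736

1. box [0,51]×[0,47]: [(0, 0) (51, 0) (51, 47) (0, 47)]
2. ⊥bis P1·P0 via (25.24,39.815): [(10.2116, 0) (51, 0) (51, 47) (27.952, 47)]  |A|=1500.1548
3. ⊥bis P1·P2 via (30.39,34.505): [(27.6801, 46.2797) (38.3311, 0) (51, 0) (51, 47) (27.952, 47)]  |A|=849.4736
4. canonical 5-gon: [(27.6801, 46.2797) (38.3311, 0) (51, 0) (51, 47) (27.952, 47)]
5. shoelace: 849.4736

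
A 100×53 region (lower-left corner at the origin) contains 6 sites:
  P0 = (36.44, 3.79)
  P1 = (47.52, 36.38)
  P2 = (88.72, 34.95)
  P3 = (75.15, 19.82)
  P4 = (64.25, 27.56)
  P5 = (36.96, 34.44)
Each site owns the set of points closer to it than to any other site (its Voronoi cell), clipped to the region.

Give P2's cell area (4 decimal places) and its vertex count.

1. box [0,100]×[0,53]: [(0, 0) (100, 0) (100, 53) (0, 53)]
2. ⊥bis P2·P0 via (62.58,19.37): [(74.1249, 0) (100, 0) (100, 53) (42.5358, 53)]  |A|=2208.4905
3. ⊥bis P2·P1 via (68.12,35.665): [(67.2807, 11.4832) (74.1249, 0) (100, 0) (100, 53) (68.7217, 53)]  |A|=1664.9141
4. ⊥bis P2·P3 via (81.935,27.385): [(68.2584, 39.6515) (100, 11.1826) (100, 53) (68.7217, 53)]  |A|=872.4356
5. ⊥bis P2·P4 via (76.485,31.255): [(76.0633, 32.6513) (100, 11.1826) (100, 53) (69.918, 53)]  |A|=806.5503
6. ⊥bis P2·P5 via (62.84,34.695): [(76.0633, 32.6513) (100, 11.1826) (100, 53) (69.918, 53)]  |A|=806.5503
7. canonical 4-gon: [(76.0633, 32.6513) (100, 11.1826) (100, 53) (69.918, 53)]
8. shoelace: 806.5503

Area of P2's cell: 806.5503 (4 vertices)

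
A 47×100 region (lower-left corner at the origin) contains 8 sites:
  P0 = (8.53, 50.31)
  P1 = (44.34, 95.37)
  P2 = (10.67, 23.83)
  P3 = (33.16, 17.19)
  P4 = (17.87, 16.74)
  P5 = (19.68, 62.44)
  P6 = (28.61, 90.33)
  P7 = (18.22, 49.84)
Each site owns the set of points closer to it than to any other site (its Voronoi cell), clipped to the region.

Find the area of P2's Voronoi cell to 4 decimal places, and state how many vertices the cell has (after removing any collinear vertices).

Area of P2's cell: 443.6722 (5 vertices)

1. box [0,47]×[0,100]: [(0, 0) (47, 0) (47, 100) (0, 100)]
2. ⊥bis P2·P0 via (9.6,37.07): [(0, 36.2942) (0, 0) (47, 0) (47, 40.0925)]  |A|=1795.0869
3. ⊥bis P2·P1 via (27.505,59.6): [(0, 36.2942) (0, 0) (47, 0) (47, 40.0925)]  |A|=1795.0869
4. ⊥bis P2·P3 via (21.915,20.51): [(27.2247, 38.4944) (0, 36.2942) (0, 0) (15.8596, 0)]  |A|=799.3019
5. ⊥bis P2·P4 via (14.27,20.285): [(25.0938, 31.2767) (27.2247, 38.4944) (0, 36.2942) (0, 5.7936)]  |A|=478.5923
6. ⊥bis P2·P5 via (15.175,43.135): [(25.0938, 31.2767) (27.2247, 38.4944) (0, 36.2942) (0, 5.7936)]  |A|=478.5923
7. ⊥bis P2·P6 via (19.64,57.08): [(25.0938, 31.2767) (27.2247, 38.4944) (0, 36.2942) (0, 5.7936)]  |A|=478.5923
8. ⊥bis P2·P7 via (14.445,36.835): [(25.0938, 31.2767) (25.7647, 33.5492) (12.7566, 37.3251) (0, 36.2942) (0, 5.7936)]  |A|=443.6722
9. canonical 5-gon: [(25.0938, 31.2767) (25.7647, 33.5492) (12.7566, 37.3251) (0, 36.2942) (0, 5.7936)]
10. shoelace: 443.6722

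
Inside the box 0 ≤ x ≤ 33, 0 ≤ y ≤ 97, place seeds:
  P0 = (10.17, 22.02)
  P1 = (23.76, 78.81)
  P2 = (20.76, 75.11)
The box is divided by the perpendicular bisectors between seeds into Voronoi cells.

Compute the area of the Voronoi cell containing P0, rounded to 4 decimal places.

Area of P0's cell: 1595.8320

1. box [0,33]×[0,97]: [(0, 0) (33, 0) (33, 97) (0, 97)]
2. ⊥bis P0·P1 via (16.965,50.415): [(0, 54.4748) (0, 0) (33, 0) (33, 46.5778)]  |A|=1667.3671
3. ⊥bis P0·P2 via (15.465,48.565): [(0, 51.6498) (0, 0) (33, 0) (33, 45.0672)]  |A|=1595.832
4. canonical 4-gon: [(0, 51.6498) (0, 0) (33, 0) (33, 45.0672)]
5. shoelace: 1595.832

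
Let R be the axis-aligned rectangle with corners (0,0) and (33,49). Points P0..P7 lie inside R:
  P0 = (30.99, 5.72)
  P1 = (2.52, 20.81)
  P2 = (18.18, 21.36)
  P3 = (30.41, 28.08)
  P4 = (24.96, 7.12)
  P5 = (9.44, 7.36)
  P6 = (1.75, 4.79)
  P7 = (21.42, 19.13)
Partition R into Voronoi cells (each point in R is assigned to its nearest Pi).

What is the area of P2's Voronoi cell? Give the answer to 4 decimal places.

Area of P2's cell: 279.0843

1. box [0,33]×[0,49]: [(0, 0) (33, 0) (33, 49) (0, 49)]
2. ⊥bis P2·P0 via (24.585,13.54): [(0, 0) (8.0537, 0) (33, 20.4323) (33, 49) (0, 49)]  |A|=1362.1447
3. ⊥bis P2·P1 via (10.35,21.085): [(11.0056, 2.4178) (33, 20.4323) (33, 49) (9.3696, 49)]  |A|=864.5428
4. ⊥bis P2·P3 via (24.295,24.72): [(11.0056, 2.4178) (28.6215, 16.8461) (10.9539, 49) (9.3696, 49)]  |A|=447.5665
5. ⊥bis P2·P4 via (21.57,14.24): [(10.771, 9.0983) (28.2943, 17.4416) (10.9539, 49) (9.3696, 49)]  |A|=380.4493
6. ⊥bis P2·P5 via (13.81,14.36): [(10.5139, 16.4177) (17.2766, 12.1958) (28.2943, 17.4416) (10.9539, 49) (9.3696, 49)]  |A|=356.2426
7. ⊥bis P2·P6 via (9.965,13.075): [(10.5139, 16.4177) (17.2766, 12.1958) (28.2943, 17.4416) (10.9539, 49) (9.3696, 49)]  |A|=356.2426
8. ⊥bis P2·P7 via (19.8,20.245): [(10.5139, 16.4177) (15.1666, 13.5131) (23.6668, 25.8632) (10.9539, 49) (9.3696, 49)]  |A|=279.0843
9. canonical 5-gon: [(10.5139, 16.4177) (15.1666, 13.5131) (23.6668, 25.8632) (10.9539, 49) (9.3696, 49)]
10. shoelace: 279.0843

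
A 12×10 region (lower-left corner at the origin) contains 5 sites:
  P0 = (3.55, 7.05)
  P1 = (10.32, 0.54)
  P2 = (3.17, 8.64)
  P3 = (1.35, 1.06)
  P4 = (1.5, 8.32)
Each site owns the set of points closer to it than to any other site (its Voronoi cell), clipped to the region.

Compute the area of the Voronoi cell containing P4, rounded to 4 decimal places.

Area of P4's cell: 10.0125

1. box [0,12]×[0,10]: [(0, 0) (12, 0) (12, 10) (0, 10)]
2. ⊥bis P4·P0 via (2.525,7.685): [(0, 3.6092) (3.9592, 10) (0, 10)]  |A|=12.6511
3. ⊥bis P4·P1 via (5.91,4.43): [(0, 3.6092) (3.9592, 10) (0, 10)]  |A|=12.6511
4. ⊥bis P4·P2 via (2.335,8.48): [(0, 3.6092) (2.4962, 7.6386) (2.0437, 10) (0, 10)]  |A|=10.3895
5. ⊥bis P4·P3 via (1.425,4.69): [(0, 4.7194) (0.6791, 4.7054) (2.4962, 7.6386) (2.0437, 10) (0, 10)]  |A|=10.0125
6. canonical 5-gon: [(0, 4.7194) (0.6791, 4.7054) (2.4962, 7.6386) (2.0437, 10) (0, 10)]
7. shoelace: 10.0125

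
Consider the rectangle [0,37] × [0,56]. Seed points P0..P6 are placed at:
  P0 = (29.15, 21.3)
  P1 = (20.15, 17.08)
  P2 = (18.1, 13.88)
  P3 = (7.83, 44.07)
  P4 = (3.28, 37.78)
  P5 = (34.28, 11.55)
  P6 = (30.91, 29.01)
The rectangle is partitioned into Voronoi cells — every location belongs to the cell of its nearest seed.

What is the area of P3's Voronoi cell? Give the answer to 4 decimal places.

Area of P3's cell: 466.4502

1. box [0,37]×[0,56]: [(0, 0) (37, 0) (37, 56) (0, 56)]
2. ⊥bis P3·P0 via (18.49,32.685): [(0, 15.3724) (37, 50.0163) (37, 56) (0, 56)]  |A|=862.3086
3. ⊥bis P3·P1 via (13.99,30.575): [(0, 24.189) (18.3735, 32.5759) (37, 50.0163) (37, 56) (0, 56)]  |A|=781.3127
4. ⊥bis P3·P2 via (12.965,28.975): [(0, 24.5646) (3.2294, 25.6631) (18.3735, 32.5759) (37, 50.0163) (37, 56) (0, 56)]  |A|=780.7063
5. ⊥bis P3·P4 via (5.555,40.925): [(0, 44.9433) (17.5908, 32.2186) (18.3735, 32.5759) (37, 50.0163) (37, 56) (0, 56)]  |A|=598.7704
6. ⊥bis P3·P5 via (21.055,27.81): [(0, 44.9433) (17.5908, 32.2186) (18.3735, 32.5759) (37, 50.0163) (37, 56) (0, 56)]  |A|=598.7704
7. ⊥bis P3·P6 via (19.37,36.54): [(0, 44.9433) (16.8839, 32.73) (32.0679, 56) (0, 56)]  |A|=466.4502
8. canonical 4-gon: [(0, 44.9433) (16.8839, 32.73) (32.0679, 56) (0, 56)]
9. shoelace: 466.4502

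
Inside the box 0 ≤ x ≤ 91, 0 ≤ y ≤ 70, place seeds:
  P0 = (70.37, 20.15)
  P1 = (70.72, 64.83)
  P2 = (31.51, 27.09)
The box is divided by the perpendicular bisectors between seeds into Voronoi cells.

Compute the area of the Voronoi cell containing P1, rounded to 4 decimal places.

1. box [0,91]×[0,70]: [(0, 0) (91, 0) (91, 70) (0, 70)]
2. ⊥bis P1·P0 via (70.545,42.49): [(0, 43.0426) (91, 42.3298) (91, 70) (0, 70)]  |A|=2485.5567
3. ⊥bis P1·P2 via (51.115,45.96): [(54.3327, 42.617) (91, 42.3298) (91, 70) (27.9763, 70)]  |A|=1370.1862
4. canonical 4-gon: [(54.3327, 42.617) (91, 42.3298) (91, 70) (27.9763, 70)]
5. shoelace: 1370.1862

Area of P1's cell: 1370.1862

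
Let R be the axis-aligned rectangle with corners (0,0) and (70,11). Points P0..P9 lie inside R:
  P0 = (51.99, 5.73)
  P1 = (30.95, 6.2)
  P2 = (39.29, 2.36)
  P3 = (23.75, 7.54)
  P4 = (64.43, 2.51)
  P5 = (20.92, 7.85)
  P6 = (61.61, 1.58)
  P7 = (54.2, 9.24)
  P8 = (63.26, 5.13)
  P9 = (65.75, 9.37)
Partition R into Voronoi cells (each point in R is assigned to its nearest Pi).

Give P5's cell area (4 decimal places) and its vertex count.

1. box [0,70]×[0,11]: [(0, 0) (70, 0) (70, 11) (0, 11)]
2. ⊥bis P5·P0 via (36.455,6.79): [(0, 0) (35.9917, 0) (36.7423, 11) (0, 11)]  |A|=400.0368
3. ⊥bis P5·P1 via (25.935,7.025): [(0, 0) (24.7793, 0) (26.5889, 11) (0, 11)]  |A|=282.5254
4. ⊥bis P5·P2 via (30.105,5.105): [(0, 0) (24.7793, 0) (26.5889, 11) (0, 11)]  |A|=282.5254
5. ⊥bis P5·P3 via (22.335,7.695): [(0, 0) (21.4921, 0) (22.697, 11) (0, 11)]  |A|=243.0401
6. ⊥bis P5·P4 via (42.675,5.18): [(0, 0) (21.4921, 0) (22.697, 11) (0, 11)]  |A|=243.0401
7. ⊥bis P5·P6 via (41.265,4.715): [(0, 0) (21.4921, 0) (22.697, 11) (0, 11)]  |A|=243.0401
8. ⊥bis P5·P7 via (37.56,8.545): [(0, 0) (21.4921, 0) (22.697, 11) (0, 11)]  |A|=243.0401
9. ⊥bis P5·P8 via (42.09,6.49): [(0, 0) (21.4921, 0) (22.697, 11) (0, 11)]  |A|=243.0401
10. ⊥bis P5·P9 via (43.335,8.61): [(0, 0) (21.4921, 0) (22.697, 11) (0, 11)]  |A|=243.0401
11. canonical 4-gon: [(0, 0) (21.4921, 0) (22.697, 11) (0, 11)]
12. shoelace: 243.0401

Area of P5's cell: 243.0401 (4 vertices)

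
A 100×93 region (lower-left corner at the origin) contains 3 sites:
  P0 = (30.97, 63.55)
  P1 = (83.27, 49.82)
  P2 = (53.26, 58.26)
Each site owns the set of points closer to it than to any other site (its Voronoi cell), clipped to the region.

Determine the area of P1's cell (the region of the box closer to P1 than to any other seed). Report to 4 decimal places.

1. box [0,100]×[0,93]: [(0, 0) (100, 0) (100, 93) (0, 93)]
2. ⊥bis P1·P0 via (57.12,56.685): [(42.2388, 0) (100, 0) (100, 93) (66.6536, 93)]  |A|=4236.504
3. ⊥bis P1·P2 via (68.265,54.04): [(53.0668, 0) (100, 0) (100, 93) (79.2221, 93)]  |A|=3148.5658
4. canonical 4-gon: [(53.0668, 0) (100, 0) (100, 93) (79.2221, 93)]
5. shoelace: 3148.5658

Area of P1's cell: 3148.5658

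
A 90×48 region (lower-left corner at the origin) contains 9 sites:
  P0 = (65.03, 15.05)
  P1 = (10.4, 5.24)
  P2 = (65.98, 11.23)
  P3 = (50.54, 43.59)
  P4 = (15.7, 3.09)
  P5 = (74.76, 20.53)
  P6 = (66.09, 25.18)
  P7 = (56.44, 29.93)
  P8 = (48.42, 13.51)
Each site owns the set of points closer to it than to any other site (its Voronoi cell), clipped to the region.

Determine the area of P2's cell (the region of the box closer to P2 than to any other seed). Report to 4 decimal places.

Area of P2's cell: 309.8150

1. box [0,90]×[0,48]: [(0, 0) (90, 0) (90, 48) (0, 48)]
2. ⊥bis P2·P0 via (65.505,13.14): [(12.6684, 0) (90, 0) (90, 19.2317)]  |A|=743.6089
3. ⊥bis P2·P1 via (38.19,8.235): [(38.3882, 6.3963) (39.0775, 0) (90, 0) (90, 19.2317)]  |A|=659.1487
4. ⊥bis P2·P3 via (58.26,27.41): [(38.3882, 6.3963) (39.0775, 0) (90, 0) (90, 19.2317)]  |A|=659.1487
5. ⊥bis P2·P4 via (40.84,7.16): [(40.864, 7.012) (41.9992, 0) (90, 0) (90, 19.2317)]  |A|=640.7753
6. ⊥bis P2·P5 via (70.37,15.88): [(71.6528, 14.6689) (40.864, 7.012) (41.9992, 0) (87.1905, 0)]  |A|=443.7455
7. ⊥bis P2·P6 via (66.035,18.205): [(71.6528, 14.6689) (40.864, 7.012) (41.9992, 0) (87.1905, 0)]  |A|=443.7455
8. ⊥bis P2·P7 via (61.21,20.58): [(71.6528, 14.6689) (40.864, 7.012) (41.9992, 0) (87.1905, 0)]  |A|=443.7455
9. ⊥bis P2·P8 via (57.2,12.37): [(71.6528, 14.6689) (57.0262, 11.0314) (55.5939, 0) (87.1905, 0)]  |A|=309.815
10. canonical 4-gon: [(71.6528, 14.6689) (57.0262, 11.0314) (55.5939, 0) (87.1905, 0)]
11. shoelace: 309.815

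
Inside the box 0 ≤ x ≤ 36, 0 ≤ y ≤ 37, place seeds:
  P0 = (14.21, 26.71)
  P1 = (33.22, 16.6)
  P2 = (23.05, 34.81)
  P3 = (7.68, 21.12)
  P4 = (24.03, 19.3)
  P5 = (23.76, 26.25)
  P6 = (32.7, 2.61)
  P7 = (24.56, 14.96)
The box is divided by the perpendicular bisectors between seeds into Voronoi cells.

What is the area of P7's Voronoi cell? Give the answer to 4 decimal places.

Area of P7's cell: 217.3741

1. box [0,36]×[0,37]: [(0, 0) (36, 0) (36, 37) (0, 37)]
2. ⊥bis P7·P0 via (19.385,20.835): [(0, 3.7597) (0, 0) (36, 0) (36, 35.4703)]  |A|=706.1408
3. ⊥bis P7·P1 via (28.89,15.78): [(26.7107, 27.2878) (0, 3.7597) (0, 0) (31.8784, 0)]  |A|=485.1579
4. ⊥bis P7·P2 via (23.805,24.885): [(27.118, 25.137) (23.9996, 24.8998) (0, 3.7597) (0, 0) (31.8784, 0)]  |A|=481.7561
5. ⊥bis P7·P3 via (16.12,18.04): [(27.118, 25.137) (23.9996, 24.8998) (16.0764, 17.9207) (9.5367, 0) (31.8784, 0)]  |A|=366.0829
6. ⊥bis P7·P4 via (24.295,17.13): [(28.5363, 17.6479) (15.3911, 16.0427) (9.5367, 0) (31.8784, 0)]  |A|=297.8848
7. ⊥bis P7·P5 via (24.16,20.605): [(28.5363, 17.6479) (15.3911, 16.0427) (9.5367, 0) (31.8784, 0)]  |A|=297.8848
8. ⊥bis P7·P6 via (28.63,8.785): [(30.0388, 9.7136) (28.5363, 17.6479) (15.3911, 16.0427) (9.5367, 0) (15.3014, 0)]  |A|=217.3741
9. canonical 5-gon: [(30.0388, 9.7136) (28.5363, 17.6479) (15.3911, 16.0427) (9.5367, 0) (15.3014, 0)]
10. shoelace: 217.3741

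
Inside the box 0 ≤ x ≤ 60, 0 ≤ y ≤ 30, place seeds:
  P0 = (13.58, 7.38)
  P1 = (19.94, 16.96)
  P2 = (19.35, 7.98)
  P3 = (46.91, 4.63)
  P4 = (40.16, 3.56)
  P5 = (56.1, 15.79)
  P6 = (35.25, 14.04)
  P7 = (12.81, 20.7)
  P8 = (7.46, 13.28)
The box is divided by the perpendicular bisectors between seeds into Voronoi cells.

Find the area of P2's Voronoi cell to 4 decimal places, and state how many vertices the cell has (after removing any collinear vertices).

Area of P2's cell: 147.2677 (5 vertices)

1. box [0,60]×[0,30]: [(0, 0) (60, 0) (60, 30) (0, 30)]
2. ⊥bis P2·P0 via (16.465,7.68): [(17.2636, 0) (60, 0) (60, 30) (14.144, 30)]  |A|=1328.8854
3. ⊥bis P2·P1 via (19.645,12.47): [(15.9416, 12.7133) (17.2636, 0) (60, 0) (60, 9.8186)]  |A|=487.9568
4. ⊥bis P2·P3 via (33.13,6.305): [(33.7666, 11.5422) (15.9416, 12.7133) (17.2636, 0) (32.3636, 0)]  |A|=199.6768
5. ⊥bis P2·P4 via (29.755,5.77): [(31.0193, 11.7227) (15.9416, 12.7133) (17.2636, 0) (28.5295, 0)]  |A|=161.2222
6. ⊥bis P2·P5 via (37.725,11.885): [(31.0193, 11.7227) (15.9416, 12.7133) (17.2636, 0) (28.5295, 0)]  |A|=161.2222
7. ⊥bis P2·P6 via (27.3,11.01): [(29.5911, 4.9986) (26.9259, 11.9916) (15.9416, 12.7133) (17.2636, 0) (28.5295, 0)]  |A|=147.2677
8. ⊥bis P2·P7 via (16.08,14.34): [(29.5911, 4.9986) (26.9259, 11.9916) (15.9416, 12.7133) (17.2636, 0) (28.5295, 0)]  |A|=147.2677
9. ⊥bis P2·P8 via (13.405,10.63): [(29.5911, 4.9986) (26.9259, 11.9916) (15.9416, 12.7133) (17.2636, 0) (28.5295, 0)]  |A|=147.2677
10. canonical 5-gon: [(29.5911, 4.9986) (26.9259, 11.9916) (15.9416, 12.7133) (17.2636, 0) (28.5295, 0)]
11. shoelace: 147.2677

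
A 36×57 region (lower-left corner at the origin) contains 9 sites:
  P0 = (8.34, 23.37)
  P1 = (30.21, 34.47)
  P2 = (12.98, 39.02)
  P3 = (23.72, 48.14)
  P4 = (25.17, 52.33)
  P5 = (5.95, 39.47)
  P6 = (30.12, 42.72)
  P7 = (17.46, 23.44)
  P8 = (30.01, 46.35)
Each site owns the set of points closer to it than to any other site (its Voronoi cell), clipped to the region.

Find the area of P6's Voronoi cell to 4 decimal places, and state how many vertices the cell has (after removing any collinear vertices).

Area of P6's cell: 73.4589 (5 vertices)

1. box [0,36]×[0,57]: [(0, 0) (36, 0) (36, 57) (0, 57)]
2. ⊥bis P6·P0 via (19.23,33.045): [(0, 54.6899) (36, 14.169) (36, 57) (0, 57)]  |A|=812.5393
3. ⊥bis P6·P1 via (30.165,38.595): [(0, 54.6899) (14.4515, 38.4236) (36, 38.6587) (36, 57) (0, 57)]  |A|=548.6817
4. ⊥bis P6·P2 via (21.55,40.87): [(22.0602, 38.5066) (36, 38.6587) (36, 57) (18.068, 57)]  |A|=293.6492
5. ⊥bis P6·P3 via (26.92,45.43): [(21.8564, 39.4508) (22.0602, 38.5066) (36, 38.6587) (36, 56.1518)]  |A|=130.3047
6. ⊥bis P6·P4 via (27.645,47.525): [(29.506, 48.4836) (21.8564, 39.4508) (22.0602, 38.5066) (36, 38.6587) (36, 51.8286)]  |A|=116.2673
7. ⊥bis P6·P5 via (18.035,41.095): [(29.506, 48.4836) (21.8564, 39.4508) (22.0602, 38.5066) (36, 38.6587) (36, 51.8286)]  |A|=116.2673
8. ⊥bis P6·P7 via (23.79,33.08): [(29.506, 48.4836) (21.8564, 39.4508) (22.0602, 38.5066) (36, 38.6587) (36, 51.8286)]  |A|=116.2673
9. ⊥bis P6·P8 via (30.065,44.535): [(26.0592, 44.4136) (21.8564, 39.4508) (22.0602, 38.5066) (36, 38.6587) (36, 44.7148)]  |A|=73.4589
10. canonical 5-gon: [(26.0592, 44.4136) (21.8564, 39.4508) (22.0602, 38.5066) (36, 38.6587) (36, 44.7148)]
11. shoelace: 73.4589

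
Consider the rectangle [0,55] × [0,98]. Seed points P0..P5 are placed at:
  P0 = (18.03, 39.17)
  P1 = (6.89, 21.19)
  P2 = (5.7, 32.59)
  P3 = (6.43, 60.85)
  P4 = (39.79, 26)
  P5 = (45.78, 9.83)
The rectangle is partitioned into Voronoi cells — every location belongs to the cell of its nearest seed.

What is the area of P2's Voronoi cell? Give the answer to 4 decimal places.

1. box [0,55]×[0,98]: [(0, 0) (55, 0) (55, 98) (0, 98)]
2. ⊥bis P2·P0 via (11.865,35.88): [(0, 58.1134) (0, 0) (31.0126, 0)]  |A|=901.1242
3. ⊥bis P2·P1 via (6.295,26.89): [(16.1155, 27.9151) (0, 58.1134) (0, 26.2329)]  |A|=256.8851
4. ⊥bis P2·P3 via (6.065,46.72): [(16.1155, 27.9151) (6.0804, 46.7196) (0, 46.8767) (0, 26.2329)]  |A|=222.7235
5. ⊥bis P2·P4 via (22.745,29.295): [(16.1155, 27.9151) (6.0804, 46.7196) (0, 46.8767) (0, 26.2329)]  |A|=222.7235
6. ⊥bis P2·P5 via (25.74,21.21): [(16.1155, 27.9151) (6.0804, 46.7196) (0, 46.8767) (0, 26.2329)]  |A|=222.7235
7. canonical 4-gon: [(16.1155, 27.9151) (6.0804, 46.7196) (0, 46.8767) (0, 26.2329)]
8. shoelace: 222.7235

Area of P2's cell: 222.7235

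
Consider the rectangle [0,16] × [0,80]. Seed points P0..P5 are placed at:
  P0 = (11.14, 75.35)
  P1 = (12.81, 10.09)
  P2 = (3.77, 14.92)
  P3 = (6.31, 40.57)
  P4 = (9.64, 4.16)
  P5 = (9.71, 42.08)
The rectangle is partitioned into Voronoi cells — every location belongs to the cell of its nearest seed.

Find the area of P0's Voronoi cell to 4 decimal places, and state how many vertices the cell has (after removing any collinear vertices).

Area of P0's cell: 338.8919 (5 vertices)

1. box [0,16]×[0,80]: [(0, 0) (16, 0) (16, 80) (0, 80)]
2. ⊥bis P0·P1 via (11.975,42.72): [(0, 42.4136) (16, 42.823) (16, 80) (0, 80)]  |A|=598.1075
3. ⊥bis P0·P2 via (7.455,45.135): [(0, 46.0442) (16, 44.0929) (16, 80) (0, 80)]  |A|=558.9035
4. ⊥bis P0·P3 via (8.725,57.96): [(0, 59.1717) (16, 56.9497) (16, 80) (0, 80)]  |A|=351.0291
5. ⊥bis P0·P4 via (10.39,39.755): [(0, 59.1717) (16, 56.9497) (16, 80) (0, 80)]  |A|=351.0291
6. ⊥bis P0·P5 via (10.425,58.715): [(0, 59.1717) (0.0895, 59.1592) (16, 58.4754) (16, 80) (0, 80)]  |A|=338.8919
7. canonical 5-gon: [(0, 59.1717) (0.0895, 59.1592) (16, 58.4754) (16, 80) (0, 80)]
8. shoelace: 338.8919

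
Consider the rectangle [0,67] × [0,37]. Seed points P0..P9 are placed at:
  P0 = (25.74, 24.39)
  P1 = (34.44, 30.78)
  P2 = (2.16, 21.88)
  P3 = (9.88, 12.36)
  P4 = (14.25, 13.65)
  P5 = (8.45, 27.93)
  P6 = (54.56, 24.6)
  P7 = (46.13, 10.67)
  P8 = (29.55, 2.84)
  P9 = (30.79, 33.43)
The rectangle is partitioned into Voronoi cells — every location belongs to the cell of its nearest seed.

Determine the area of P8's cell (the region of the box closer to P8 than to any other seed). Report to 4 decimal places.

Area of P8's cell: 234.0760

1. box [0,67]×[0,37]: [(0, 0) (67, 0) (67, 37) (0, 37)]
2. ⊥bis P8·P0 via (27.645,13.615): [(0, 8.7274) (0, 0) (67, 0) (67, 20.5729)]  |A|=981.5603
3. ⊥bis P8·P1 via (31.995,16.81): [(38.8904, 15.6032) (0, 8.7274) (0, 0) (67, 0) (67, 10.6835)]  |A|=842.567
4. ⊥bis P8·P2 via (15.855,12.36): [(38.8904, 15.6032) (15.1976, 11.4143) (7.263, 0) (67, 0) (67, 10.6835)]  |A|=734.7979
5. ⊥bis P8·P3 via (19.715,7.6): [(38.8904, 15.6032) (22.1565, 12.6447) (16.0367, 0) (67, 0) (67, 10.6835)]  |A|=644.4931
6. ⊥bis P8·P4 via (21.9,8.245): [(38.8904, 15.6032) (25.4156, 13.2208) (16.0746, 0) (67, 0) (67, 10.6835)]  |A|=625.4007
7. ⊥bis P8·P5 via (19,15.385): [(38.8904, 15.6032) (25.4156, 13.2208) (16.0746, 0) (67, 0) (67, 10.6835)]  |A|=625.4007
8. ⊥bis P8·P6 via (42.055,13.72): [(40.6907, 15.2881) (38.8904, 15.6032) (25.4156, 13.2208) (16.0746, 0) (53.9921, 0)]  |A|=385.4299
9. ⊥bis P8·P7 via (37.84,6.755): [(34.0643, 14.7499) (25.4156, 13.2208) (16.0746, 0) (41.0301, 0)]  |A|=234.076
10. ⊥bis P8·P9 via (30.17,18.135): [(34.0643, 14.7499) (25.4156, 13.2208) (16.0746, 0) (41.0301, 0)]  |A|=234.076
11. canonical 4-gon: [(34.0643, 14.7499) (25.4156, 13.2208) (16.0746, 0) (41.0301, 0)]
12. shoelace: 234.076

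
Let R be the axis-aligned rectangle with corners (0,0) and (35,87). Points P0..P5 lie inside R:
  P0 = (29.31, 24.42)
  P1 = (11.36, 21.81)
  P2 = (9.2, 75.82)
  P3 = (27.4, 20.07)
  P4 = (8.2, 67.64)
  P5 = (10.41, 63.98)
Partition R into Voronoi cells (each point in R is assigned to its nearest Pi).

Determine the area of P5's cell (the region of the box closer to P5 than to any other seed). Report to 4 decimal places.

Area of P5's cell: 821.7192

1. box [0,35]×[0,87]: [(0, 0) (35, 0) (35, 87) (0, 87)]
2. ⊥bis P5·P0 via (19.86,44.2): [(0, 34.7118) (35, 51.4332) (35, 87) (0, 87)]  |A|=1537.4626
3. ⊥bis P5·P1 via (10.885,42.895): [(0, 42.6498) (17.4374, 43.0426) (35, 51.4332) (35, 87) (0, 87)]  |A|=1468.2533
4. ⊥bis P5·P2 via (9.805,69.9): [(0, 68.898) (0, 42.6498) (17.4374, 43.0426) (35, 51.4332) (35, 72.4748)]  |A|=897.2772
5. ⊥bis P5·P3 via (18.905,42.025): [(0, 68.898) (0, 42.6498) (17.4374, 43.0426) (35, 51.4332) (35, 72.4748)]  |A|=897.2772
6. ⊥bis P5·P4 via (9.305,65.81): [(17.3566, 70.6717) (0, 60.1914) (0, 42.6498) (17.4374, 43.0426) (35, 51.4332) (35, 72.4748)]  |A|=821.7192
7. canonical 6-gon: [(17.3566, 70.6717) (0, 60.1914) (0, 42.6498) (17.4374, 43.0426) (35, 51.4332) (35, 72.4748)]
8. shoelace: 821.7192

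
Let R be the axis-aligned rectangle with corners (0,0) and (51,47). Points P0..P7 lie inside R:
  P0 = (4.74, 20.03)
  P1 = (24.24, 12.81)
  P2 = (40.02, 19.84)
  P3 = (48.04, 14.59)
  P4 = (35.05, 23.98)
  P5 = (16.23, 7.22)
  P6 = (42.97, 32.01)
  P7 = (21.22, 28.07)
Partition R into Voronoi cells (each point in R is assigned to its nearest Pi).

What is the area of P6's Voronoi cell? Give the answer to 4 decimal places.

Area of P6's cell: 391.2881

1. box [0,51]×[0,47]: [(0, 0) (51, 0) (51, 47) (0, 47)]
2. ⊥bis P6·P0 via (23.855,26.02): [(32.0088, 0) (51, 0) (51, 47) (17.2806, 47)]  |A|=1238.6999
3. ⊥bis P6·P1 via (33.605,22.41): [(21.1915, 34.5196) (51, 5.4408) (51, 47) (17.2806, 47)]  |A|=829.824
4. ⊥bis P6·P2 via (41.495,25.925): [(21.1915, 34.5196) (26.2017, 29.6321) (51, 23.621) (51, 47) (17.2806, 47)]  |A|=604.4051
5. ⊥bis P6·P3 via (45.505,23.3): [(21.1915, 34.5196) (26.2017, 29.6321) (48.6037, 24.2019) (51, 24.8993) (51, 47) (17.2806, 47)]  |A|=602.8735
6. ⊥bis P6·P4 via (39.01,27.995): [(40.9829, 26.0491) (48.6037, 24.2019) (51, 24.8993) (51, 47) (19.741, 47)]  |A|=443.0145
7. ⊥bis P6·P5 via (29.6,19.615): [(40.9829, 26.0491) (48.6037, 24.2019) (51, 24.8993) (51, 47) (19.741, 47)]  |A|=443.0145
8. ⊥bis P6·P7 via (32.095,30.04): [(31.0418, 35.8541) (40.9829, 26.0491) (48.6037, 24.2019) (51, 24.8993) (51, 47) (29.0227, 47)]  |A|=391.2881
9. canonical 6-gon: [(31.0418, 35.8541) (40.9829, 26.0491) (48.6037, 24.2019) (51, 24.8993) (51, 47) (29.0227, 47)]
10. shoelace: 391.2881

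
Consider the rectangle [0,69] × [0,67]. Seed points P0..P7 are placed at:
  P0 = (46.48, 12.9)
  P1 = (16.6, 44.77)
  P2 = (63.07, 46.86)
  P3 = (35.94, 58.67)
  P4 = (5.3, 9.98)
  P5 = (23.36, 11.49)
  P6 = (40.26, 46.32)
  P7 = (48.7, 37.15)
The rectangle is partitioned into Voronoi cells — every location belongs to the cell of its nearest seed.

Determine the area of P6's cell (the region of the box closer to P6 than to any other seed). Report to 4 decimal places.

1. box [0,69]×[0,67]: [(0, 0) (69, 0) (69, 67) (0, 67)]
2. ⊥bis P6·P0 via (43.37,29.61): [(0, 21.5381) (69, 34.3802) (69, 67) (0, 67)]  |A|=2693.8186
3. ⊥bis P6·P1 via (28.43,45.545): [(29.6413, 27.0549) (69, 34.3802) (69, 67) (27.0245, 67)]  |A|=1480.2964
4. ⊥bis P6·P2 via (51.665,46.59): [(29.6413, 27.0549) (52.0288, 31.2215) (51.1818, 67) (27.0245, 67)]  |A|=884.7445
5. ⊥bis P6·P3 via (38.1,52.495): [(28.2015, 49.0325) (29.6413, 27.0549) (52.0288, 31.2215) (51.4149, 57.1525)]  |A|=552.4781
6. ⊥bis P6·P4 via (22.78,28.15): [(28.2015, 49.0325) (29.6413, 27.0549) (52.0288, 31.2215) (51.4149, 57.1525)]  |A|=552.4781
7. ⊥bis P6·P5 via (31.81,28.905): [(28.2015, 49.0325) (29.4449, 30.0526) (33.9647, 27.8595) (52.0288, 31.2215) (51.4149, 57.1525)]  |A|=545.919
8. ⊥bis P6·P7 via (44.48,41.735): [(28.2015, 49.0325) (29.4449, 30.0526) (30.9786, 29.3084) (51.6243, 48.3105) (51.4149, 57.1525)]  |A|=347.5623
9. canonical 5-gon: [(28.2015, 49.0325) (29.4449, 30.0526) (30.9786, 29.3084) (51.6243, 48.3105) (51.4149, 57.1525)]
10. shoelace: 347.5623

Area of P6's cell: 347.5623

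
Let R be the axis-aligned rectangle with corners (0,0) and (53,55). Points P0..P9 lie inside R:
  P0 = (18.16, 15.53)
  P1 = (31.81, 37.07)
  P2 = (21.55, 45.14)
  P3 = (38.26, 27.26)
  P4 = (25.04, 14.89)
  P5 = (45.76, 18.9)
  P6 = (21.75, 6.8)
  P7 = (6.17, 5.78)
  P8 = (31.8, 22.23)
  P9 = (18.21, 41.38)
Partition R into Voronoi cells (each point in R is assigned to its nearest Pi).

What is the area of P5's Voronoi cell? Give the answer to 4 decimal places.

Area of P5's cell: 397.5793

1. box [0,53]×[0,55]: [(0, 0) (53, 0) (53, 55) (0, 55)]
2. ⊥bis P5·P0 via (31.96,17.215): [(34.062, 0) (53, 0) (53, 55) (27.3464, 55)]  |A|=1226.2697
3. ⊥bis P5·P1 via (38.785,27.985): [(31.3426, 22.2711) (34.062, 0) (53, 0) (53, 38.8986)]  |A|=632.1056
4. ⊥bis P5·P2 via (33.655,32.02): [(31.3426, 22.2711) (34.062, 0) (53, 0) (53, 38.8986)]  |A|=632.1056
5. ⊥bis P5·P3 via (42.01,23.08): [(32.3068, 14.375) (34.062, 0) (53, 0) (53, 32.9394)]  |A|=476.9283
6. ⊥bis P5·P4 via (35.4,16.895): [(35.358, 17.1123) (38.6697, 0) (53, 0) (53, 32.9394)]  |A|=413.1712
7. ⊥bis P5·P6 via (33.755,12.85): [(35.358, 17.1123) (37.6965, 5.029) (40.2308, 0) (53, 0) (53, 32.9394)]  |A|=409.2458
8. ⊥bis P5·P7 via (25.965,12.34): [(35.358, 17.1123) (37.6965, 5.029) (40.2308, 0) (53, 0) (53, 32.9394)]  |A|=409.2458
9. ⊥bis P5·P8 via (38.78,20.565): [(38.6638, 20.0781) (36.5218, 11.0984) (37.6965, 5.029) (40.2308, 0) (53, 0) (53, 32.9394)]  |A|=397.5793
10. ⊥bis P5·P9 via (31.985,30.14): [(38.6638, 20.0781) (36.5218, 11.0984) (37.6965, 5.029) (40.2308, 0) (53, 0) (53, 32.9394)]  |A|=397.5793
11. canonical 6-gon: [(38.6638, 20.0781) (36.5218, 11.0984) (37.6965, 5.029) (40.2308, 0) (53, 0) (53, 32.9394)]
12. shoelace: 397.5793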